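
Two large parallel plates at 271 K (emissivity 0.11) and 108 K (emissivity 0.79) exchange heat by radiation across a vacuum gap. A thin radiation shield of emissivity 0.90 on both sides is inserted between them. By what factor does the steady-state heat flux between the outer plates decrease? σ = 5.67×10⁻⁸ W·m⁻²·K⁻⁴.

Without shield: q₀ = σΔ(T⁴)/(1/ε₁+1/ε₂−1) with denominator 9.357.
With shield the two gaps are in series; the resistances add: (1/ε₁+1/ε_s−1)+(1/ε_s+1/ε₂−1) = 9.202+1.377 = 10.58.
Heat-flux ratio q₀/q = 10.58/9.357.

factor ≈ 1.13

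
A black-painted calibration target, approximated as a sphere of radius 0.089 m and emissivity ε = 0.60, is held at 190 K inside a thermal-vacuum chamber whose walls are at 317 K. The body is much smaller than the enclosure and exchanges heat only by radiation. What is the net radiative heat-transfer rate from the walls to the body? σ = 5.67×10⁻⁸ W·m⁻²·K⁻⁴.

For a small grey body in a large enclosure: P_net = εσA(T_body⁴ − T_wall⁴).
A = 4πr² = 0.09954 m²; T_body⁴ − T_wall⁴ = 1.303×10⁹ − 1.010×10¹⁰ = -8.795×10⁹ K⁴.
|P_net| = 0.60·5.67×10⁻⁸·0.09954·8.795×10⁹.

P_net ≈ 29.8 W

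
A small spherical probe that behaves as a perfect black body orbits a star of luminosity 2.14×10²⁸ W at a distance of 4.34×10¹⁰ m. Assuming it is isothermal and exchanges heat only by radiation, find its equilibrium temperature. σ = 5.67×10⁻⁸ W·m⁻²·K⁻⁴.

First find the stellar flux at distance d: S = L/(4πd²) = 2.14×10²⁸/(4π·(4.34×10¹⁰)²) = 9.041×10⁵ W/m².
For an isothermal sphere, absorbed (1−a)S·πr² = emitted σ·4πr²·T⁴, so T⁴ = (1−a)S/(4σ).
T⁴ = 1.00·9.041×10⁵/(4·5.67×10⁻⁸) = 3.986×10¹² K⁴.

T ≈ 1410 K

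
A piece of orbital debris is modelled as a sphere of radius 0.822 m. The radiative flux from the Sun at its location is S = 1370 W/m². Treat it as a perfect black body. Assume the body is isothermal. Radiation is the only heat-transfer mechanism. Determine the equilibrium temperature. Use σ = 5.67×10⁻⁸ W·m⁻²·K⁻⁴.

At equilibrium, absorbed power = emitted power.
Absorbing cross-section = πr² = 2.123 m²; emitting surface = 4πr² = 8.491 m² (ratio 4).
S·A_cross = εσ·A_surf·T⁴  ⇒  T⁴ = S/(4σ).
T⁴ = 1.00·1370/(4·5.67×10⁻⁸) = 6.041×10⁹ K⁴.
T = (6.041×10⁹)^(1/4).

T ≈ 279 K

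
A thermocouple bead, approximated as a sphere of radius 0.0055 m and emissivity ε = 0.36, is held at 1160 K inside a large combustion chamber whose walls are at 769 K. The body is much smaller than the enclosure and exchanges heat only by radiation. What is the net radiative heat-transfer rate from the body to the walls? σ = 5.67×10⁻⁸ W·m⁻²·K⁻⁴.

For a small grey body in a large enclosure: P_net = εσA(T_body⁴ − T_wall⁴).
A = 4πr² = 3.801×10⁻⁴ m²; T_body⁴ − T_wall⁴ = 1.811×10¹² − 3.497×10¹¹ = 1.461×10¹² K⁴.
|P_net| = 0.36·5.67×10⁻⁸·3.801×10⁻⁴·1.461×10¹².

P_net ≈ 11.3 W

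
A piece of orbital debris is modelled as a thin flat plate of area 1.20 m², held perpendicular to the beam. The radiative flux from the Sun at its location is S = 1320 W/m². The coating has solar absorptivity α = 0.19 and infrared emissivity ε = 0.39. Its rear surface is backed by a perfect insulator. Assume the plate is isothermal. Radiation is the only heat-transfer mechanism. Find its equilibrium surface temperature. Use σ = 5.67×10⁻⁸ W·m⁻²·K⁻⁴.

T ≈ 326 K

At equilibrium, absorbed power = emitted power.
Absorbing cross-section = A = 1.200 m²; emitting surface = A = 1.200 m² (ratio 1).
αS·A_cross = εσ·A_surf·T⁴  ⇒  T⁴ = αS/(ε·1σ).
T⁴ = 0.190·1320/(0.39·1·5.67×10⁻⁸) = 1.134×10¹⁰ K⁴.
T = (1.134×10¹⁰)^(1/4).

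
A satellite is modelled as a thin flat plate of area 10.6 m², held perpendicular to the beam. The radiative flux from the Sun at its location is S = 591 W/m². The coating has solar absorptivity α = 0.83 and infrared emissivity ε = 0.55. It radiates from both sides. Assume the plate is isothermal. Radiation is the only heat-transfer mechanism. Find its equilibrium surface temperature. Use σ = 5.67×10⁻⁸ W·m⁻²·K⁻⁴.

At equilibrium, absorbed power = emitted power.
Absorbing cross-section = A = 10.60 m²; emitting surface = 2A = 21.20 m² (ratio 2).
αS·A_cross = εσ·A_surf·T⁴  ⇒  T⁴ = αS/(ε·2σ).
T⁴ = 0.830·591/(0.55·2·5.67×10⁻⁸) = 7.865×10⁹ K⁴.
T = (7.865×10⁹)^(1/4).

T ≈ 298 K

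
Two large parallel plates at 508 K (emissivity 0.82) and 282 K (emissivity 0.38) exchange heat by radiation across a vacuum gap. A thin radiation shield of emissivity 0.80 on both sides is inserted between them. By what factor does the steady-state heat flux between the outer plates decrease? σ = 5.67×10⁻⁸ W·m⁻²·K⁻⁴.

Without shield: q₀ = σΔ(T⁴)/(1/ε₁+1/ε₂−1) with denominator 2.851.
With shield the two gaps are in series; the resistances add: (1/ε₁+1/ε_s−1)+(1/ε_s+1/ε₂−1) = 1.470+2.882 = 4.351.
Heat-flux ratio q₀/q = 4.351/2.851.

factor ≈ 1.53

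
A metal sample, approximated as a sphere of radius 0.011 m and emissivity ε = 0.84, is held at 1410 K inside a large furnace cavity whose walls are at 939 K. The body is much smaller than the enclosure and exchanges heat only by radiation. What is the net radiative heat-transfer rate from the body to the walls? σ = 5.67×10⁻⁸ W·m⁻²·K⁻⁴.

P_net ≈ 230 W

For a small grey body in a large enclosure: P_net = εσA(T_body⁴ − T_wall⁴).
A = 4πr² = 0.001521 m²; T_body⁴ − T_wall⁴ = 3.953×10¹² − 7.774×10¹¹ = 3.175×10¹² K⁴.
|P_net| = 0.84·5.67×10⁻⁸·0.001521·3.175×10¹².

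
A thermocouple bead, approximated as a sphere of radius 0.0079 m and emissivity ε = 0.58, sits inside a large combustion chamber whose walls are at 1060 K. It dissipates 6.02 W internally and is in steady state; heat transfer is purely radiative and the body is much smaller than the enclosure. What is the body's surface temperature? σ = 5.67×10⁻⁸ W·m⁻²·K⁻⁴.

For a small grey body in a large enclosure, net radiated power = εσA(T⁴ − T_w⁴).
Steady state: P = εσA(T⁴ − T_w⁴) with A = 4πr² = 7.843×10⁻⁴ m².
T⁴ = P/(εσA) + T_w⁴ = 6.02/(0.58·5.67×10⁻⁸·7.843×10⁻⁴) + (1060)⁴
    = 2.334×10¹¹ + 1.262×10¹² = 1.496×10¹² K⁴.

T ≈ 1110 K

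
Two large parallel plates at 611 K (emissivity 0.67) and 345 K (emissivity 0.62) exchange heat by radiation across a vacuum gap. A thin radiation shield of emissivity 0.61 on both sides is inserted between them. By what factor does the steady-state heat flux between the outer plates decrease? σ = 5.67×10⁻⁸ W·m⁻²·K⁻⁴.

Without shield: q₀ = σΔ(T⁴)/(1/ε₁+1/ε₂−1) with denominator 2.105.
With shield the two gaps are in series; the resistances add: (1/ε₁+1/ε_s−1)+(1/ε_s+1/ε₂−1) = 2.132+2.252 = 4.384.
Heat-flux ratio q₀/q = 4.384/2.105.

factor ≈ 2.08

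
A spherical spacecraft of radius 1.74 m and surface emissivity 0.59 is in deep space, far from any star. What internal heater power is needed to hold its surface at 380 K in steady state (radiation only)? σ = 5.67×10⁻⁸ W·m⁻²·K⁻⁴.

P ≈ 26500 W

P = εσ·4πr²·T⁴.
4πr² = 38.05 m²; T⁴ = 2.085×10¹⁰ K⁴.
P = 0.59·5.67×10⁻⁸·38.05·2.085×10¹⁰.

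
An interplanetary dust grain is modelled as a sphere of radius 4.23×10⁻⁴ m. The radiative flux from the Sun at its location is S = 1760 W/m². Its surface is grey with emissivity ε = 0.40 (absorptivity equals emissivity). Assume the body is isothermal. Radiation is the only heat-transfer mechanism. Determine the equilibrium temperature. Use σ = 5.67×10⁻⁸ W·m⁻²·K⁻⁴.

At equilibrium, absorbed power = emitted power.
Absorbing cross-section = πr² = 5.621×10⁻⁷ m²; emitting surface = 4πr² = 2.248×10⁻⁶ m² (ratio 4).
εS·A_cross = εσ·A_surf·T⁴  ⇒  T⁴ = S/(4σ)   (ε cancels).
T⁴ = 1760/(4·5.67×10⁻⁸) = 7.760×10⁹ K⁴.
T = (7.760×10⁹)^(1/4).

T ≈ 297 K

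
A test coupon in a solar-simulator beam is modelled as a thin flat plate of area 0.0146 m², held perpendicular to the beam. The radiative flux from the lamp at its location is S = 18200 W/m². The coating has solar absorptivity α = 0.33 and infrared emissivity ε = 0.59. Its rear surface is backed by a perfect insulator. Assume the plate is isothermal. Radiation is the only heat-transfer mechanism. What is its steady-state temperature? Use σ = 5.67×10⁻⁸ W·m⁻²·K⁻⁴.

At equilibrium, absorbed power = emitted power.
Absorbing cross-section = A = 0.01460 m²; emitting surface = A = 0.01460 m² (ratio 1).
αS·A_cross = εσ·A_surf·T⁴  ⇒  T⁴ = αS/(ε·1σ).
T⁴ = 0.330·18200/(0.59·1·5.67×10⁻⁸) = 1.795×10¹¹ K⁴.
T = (1.795×10¹¹)^(1/4).

T ≈ 651 K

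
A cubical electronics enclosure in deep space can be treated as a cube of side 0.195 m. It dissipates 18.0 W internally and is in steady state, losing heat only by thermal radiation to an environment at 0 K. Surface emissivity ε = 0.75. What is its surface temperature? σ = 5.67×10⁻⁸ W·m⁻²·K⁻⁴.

T ≈ 208 K

Steady state: internal power = radiated power, P = εσA T⁴.
Radiating area A = 6L² = 0.2281 m².
T⁴ = P/(εσA) = 18.0/(0.75·5.67×10⁻⁸·0.2281) = 1.855×10⁹ K⁴.
T = (1.855×10⁹)^(1/4).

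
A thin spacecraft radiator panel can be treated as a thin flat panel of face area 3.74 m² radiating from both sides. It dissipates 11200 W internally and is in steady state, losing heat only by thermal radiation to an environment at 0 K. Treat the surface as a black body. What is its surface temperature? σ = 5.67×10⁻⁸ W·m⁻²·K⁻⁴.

T ≈ 403 K

Steady state: internal power = radiated power, P = εσA T⁴.
Radiating area A = 2·3.74 = 7.480 m².
T⁴ = P/(εσA) = 11200/(1.0·5.67×10⁻⁸·7.480) = 2.641×10¹⁰ K⁴.
T = (2.641×10¹⁰)^(1/4).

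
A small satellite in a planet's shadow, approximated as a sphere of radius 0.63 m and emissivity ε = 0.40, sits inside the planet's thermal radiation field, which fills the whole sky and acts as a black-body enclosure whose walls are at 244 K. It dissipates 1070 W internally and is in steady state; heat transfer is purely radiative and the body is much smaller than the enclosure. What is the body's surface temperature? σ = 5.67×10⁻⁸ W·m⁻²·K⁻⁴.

T ≈ 338 K

For a small grey body in a large enclosure, net radiated power = εσA(T⁴ − T_w⁴).
Steady state: P = εσA(T⁴ − T_w⁴) with A = 4πr² = 4.988 m².
T⁴ = P/(εσA) + T_w⁴ = 1070/(0.40·5.67×10⁻⁸·4.988) + (244)⁴
    = 9.459×10⁹ + 3.545×10⁹ = 1.300×10¹⁰ K⁴.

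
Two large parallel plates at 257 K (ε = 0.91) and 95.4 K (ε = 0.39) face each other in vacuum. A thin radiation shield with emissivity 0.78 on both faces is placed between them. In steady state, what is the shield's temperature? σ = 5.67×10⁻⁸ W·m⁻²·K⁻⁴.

T_s ≈ 233 K

In steady state the net flux on the hot side equals that on the cold side.
σ(T₁⁴−T_s⁴)/D₁ = σ(T_s⁴−T₂⁴)/D₂, with D₁ = 1/ε₁+1/ε_s−1 = 1.381, D₂ = 1/ε_s+1/ε₂−1 = 2.846.
Solve for T_s⁴: T_s⁴ = (D₂·T₁⁴ + D₁·T₂⁴)/(D₁+D₂) = 2.964×10⁹ K⁴.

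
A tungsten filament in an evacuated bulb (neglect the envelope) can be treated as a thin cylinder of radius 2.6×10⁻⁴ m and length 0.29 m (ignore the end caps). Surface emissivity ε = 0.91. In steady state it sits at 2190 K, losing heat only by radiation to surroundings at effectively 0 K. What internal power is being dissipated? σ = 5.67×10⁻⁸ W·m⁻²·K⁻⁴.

P ≈ 562 W

Steady state: P = εσA T⁴.
A = 2πrL = 4.738×10⁻⁴ m²; T⁴ = (2190)⁴ = 2.300×10¹³ K⁴.
P = 0.91 × 5.67×10⁻⁸ × 4.738×10⁻⁴ × 2.300×10¹³.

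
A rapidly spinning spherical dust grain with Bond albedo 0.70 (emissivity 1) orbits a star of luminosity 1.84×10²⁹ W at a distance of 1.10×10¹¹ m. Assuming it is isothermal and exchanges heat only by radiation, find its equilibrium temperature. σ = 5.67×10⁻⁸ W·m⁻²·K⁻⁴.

First find the stellar flux at distance d: S = L/(4πd²) = 1.84×10²⁹/(4π·(1.10×10¹¹)²) = 1.210×10⁶ W/m².
For an isothermal sphere, absorbed (1−a)S·πr² = emitted σ·4πr²·T⁴, so T⁴ = (1−a)S/(4σ).
T⁴ = 0.300·1.210×10⁶/(4·5.67×10⁻⁸) = 1.601×10¹² K⁴.

T ≈ 1120 K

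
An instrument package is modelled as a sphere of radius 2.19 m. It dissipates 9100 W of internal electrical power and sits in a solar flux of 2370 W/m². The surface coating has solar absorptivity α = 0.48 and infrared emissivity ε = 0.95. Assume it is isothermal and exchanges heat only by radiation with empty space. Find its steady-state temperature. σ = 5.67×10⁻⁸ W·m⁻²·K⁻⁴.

At steady state, absorbed solar power + internal power = radiated power.
Absorbed: α·S·A_cross = 0.48·2370·15.07 = 17140 W (cross-section πr²).
Total input = 17140 + 9100 = 26240 W.
Radiated: εσ·A_surf·T⁴ with A_surf = 4πr² = 60.27 m².
T⁴ = 26240/(0.95·5.67×10⁻⁸·60.27) = 8.083×10⁹ K⁴.

T ≈ 300 K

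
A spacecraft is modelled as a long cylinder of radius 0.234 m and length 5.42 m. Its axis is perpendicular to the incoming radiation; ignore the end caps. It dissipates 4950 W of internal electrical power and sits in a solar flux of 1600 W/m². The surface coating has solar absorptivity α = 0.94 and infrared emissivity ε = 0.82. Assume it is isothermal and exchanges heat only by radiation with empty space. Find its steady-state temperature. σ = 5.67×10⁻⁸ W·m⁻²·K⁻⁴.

T ≈ 392 K

At steady state, absorbed solar power + internal power = radiated power.
Absorbed: α·S·A_cross = 0.94·1600·2.537 = 3815 W (cross-section 2rL).
Total input = 3815 + 4950 = 8765 W.
Radiated: εσ·A_surf·T⁴ with A_surf = 2πrL = 7.969 m².
T⁴ = 8765/(0.82·5.67×10⁻⁸·7.969) = 2.366×10¹⁰ K⁴.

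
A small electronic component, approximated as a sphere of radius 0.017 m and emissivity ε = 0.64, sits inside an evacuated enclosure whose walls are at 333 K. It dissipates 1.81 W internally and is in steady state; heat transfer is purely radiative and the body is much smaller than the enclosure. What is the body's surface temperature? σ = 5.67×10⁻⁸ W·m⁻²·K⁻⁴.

T ≈ 402 K

For a small grey body in a large enclosure, net radiated power = εσA(T⁴ − T_w⁴).
Steady state: P = εσA(T⁴ − T_w⁴) with A = 4πr² = 0.003632 m².
T⁴ = P/(εσA) + T_w⁴ = 1.81/(0.64·5.67×10⁻⁸·0.003632) + (333)⁴
    = 1.373×10¹⁰ + 1.230×10¹⁰ = 2.603×10¹⁰ K⁴.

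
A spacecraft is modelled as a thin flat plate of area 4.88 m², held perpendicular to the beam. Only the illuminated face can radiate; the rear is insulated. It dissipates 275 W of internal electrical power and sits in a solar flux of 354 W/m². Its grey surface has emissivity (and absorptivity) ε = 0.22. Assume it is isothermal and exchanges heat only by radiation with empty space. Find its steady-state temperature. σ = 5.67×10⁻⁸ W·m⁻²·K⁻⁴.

At steady state, absorbed solar power + internal power = radiated power.
Absorbed: α·S·A_cross = 0.22·354·4.880 = 380.1 W (cross-section A).
Total input = 380.1 + 275 = 655.1 W.
Radiated: εσ·A_surf·T⁴ with A_surf = A = 4.880 m².
T⁴ = 655.1/(0.22·5.67×10⁻⁸·4.880) = 1.076×10¹⁰ K⁴.

T ≈ 322 K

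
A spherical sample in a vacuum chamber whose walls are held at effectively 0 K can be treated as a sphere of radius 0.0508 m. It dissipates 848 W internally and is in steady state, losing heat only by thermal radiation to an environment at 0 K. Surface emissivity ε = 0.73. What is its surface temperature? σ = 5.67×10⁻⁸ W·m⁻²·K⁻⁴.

T ≈ 892 K

Steady state: internal power = radiated power, P = εσA T⁴.
Radiating area A = 4πr² = 0.03243 m².
T⁴ = P/(εσA) = 848/(0.73·5.67×10⁻⁸·0.03243) = 6.318×10¹¹ K⁴.
T = (6.318×10¹¹)^(1/4).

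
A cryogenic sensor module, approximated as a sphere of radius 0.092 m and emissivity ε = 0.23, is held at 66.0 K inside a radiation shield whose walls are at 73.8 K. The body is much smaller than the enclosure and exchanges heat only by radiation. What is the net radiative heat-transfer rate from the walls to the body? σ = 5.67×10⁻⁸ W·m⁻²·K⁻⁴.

P_net ≈ 0.0148 W

For a small grey body in a large enclosure: P_net = εσA(T_body⁴ − T_wall⁴).
A = 4πr² = 0.1064 m²; T_body⁴ − T_wall⁴ = 1.897×10⁷ − 2.966×10⁷ = -1.069×10⁷ K⁴.
|P_net| = 0.23·5.67×10⁻⁸·0.1064·1.069×10⁷.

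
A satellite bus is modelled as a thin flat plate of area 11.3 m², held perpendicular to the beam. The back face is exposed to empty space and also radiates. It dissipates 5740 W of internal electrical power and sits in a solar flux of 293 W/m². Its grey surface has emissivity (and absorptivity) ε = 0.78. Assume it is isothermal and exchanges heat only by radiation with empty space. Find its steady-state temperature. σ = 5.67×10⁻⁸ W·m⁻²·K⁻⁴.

T ≈ 302 K

At steady state, absorbed solar power + internal power = radiated power.
Absorbed: α·S·A_cross = 0.78·293·11.30 = 2583 W (cross-section A).
Total input = 2583 + 5740 = 8323 W.
Radiated: εσ·A_surf·T⁴ with A_surf = 2A = 22.60 m².
T⁴ = 8323/(0.78·5.67×10⁻⁸·22.60) = 8.327×10⁹ K⁴.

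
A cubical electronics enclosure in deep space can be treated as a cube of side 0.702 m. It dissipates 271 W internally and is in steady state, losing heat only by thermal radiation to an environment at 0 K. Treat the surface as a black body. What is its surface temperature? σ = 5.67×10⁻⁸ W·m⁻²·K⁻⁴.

T ≈ 201 K

Steady state: internal power = radiated power, P = εσA T⁴.
Radiating area A = 6L² = 2.957 m².
T⁴ = P/(εσA) = 271/(1.0·5.67×10⁻⁸·2.957) = 1.616×10⁹ K⁴.
T = (1.616×10⁹)^(1/4).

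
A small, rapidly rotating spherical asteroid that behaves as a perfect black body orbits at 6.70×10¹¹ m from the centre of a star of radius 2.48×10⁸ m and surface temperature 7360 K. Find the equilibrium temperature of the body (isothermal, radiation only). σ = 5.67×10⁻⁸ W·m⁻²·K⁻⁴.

The star's surface emits σT_*⁴; at distance d the flux is S = σT_*⁴(R_*/d)².
S = 5.67×10⁻⁸·(7360)⁴·(2.48×10⁸/6.70×10¹¹)² = 22.80 W/m².
For an isothermal sphere T⁴ = (1−a)S/(4σ) = 1.005×10⁸ K⁴.

T ≈ 100 K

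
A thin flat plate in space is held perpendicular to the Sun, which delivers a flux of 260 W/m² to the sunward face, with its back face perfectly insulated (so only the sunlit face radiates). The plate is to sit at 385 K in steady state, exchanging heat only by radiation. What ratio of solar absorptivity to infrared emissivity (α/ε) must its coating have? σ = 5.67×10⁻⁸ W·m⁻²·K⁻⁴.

Balance: αS·A = εσ·1A·T⁴ ⇒ α/ε = σT⁴/S.
α/ε = 5.67×10⁻⁸·(385)⁴/260 = 5.67×10⁻⁸·2.197×10¹⁰/260.

α/ε ≈ 4.79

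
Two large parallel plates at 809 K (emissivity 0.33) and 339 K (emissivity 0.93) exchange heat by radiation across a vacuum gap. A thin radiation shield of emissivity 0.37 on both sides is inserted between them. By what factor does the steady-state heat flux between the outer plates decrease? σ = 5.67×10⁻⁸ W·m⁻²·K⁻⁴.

Without shield: q₀ = σΔ(T⁴)/(1/ε₁+1/ε₂−1) with denominator 3.106.
With shield the two gaps are in series; the resistances add: (1/ε₁+1/ε_s−1)+(1/ε_s+1/ε₂−1) = 4.733+2.778 = 7.511.
Heat-flux ratio q₀/q = 7.511/3.106.

factor ≈ 2.42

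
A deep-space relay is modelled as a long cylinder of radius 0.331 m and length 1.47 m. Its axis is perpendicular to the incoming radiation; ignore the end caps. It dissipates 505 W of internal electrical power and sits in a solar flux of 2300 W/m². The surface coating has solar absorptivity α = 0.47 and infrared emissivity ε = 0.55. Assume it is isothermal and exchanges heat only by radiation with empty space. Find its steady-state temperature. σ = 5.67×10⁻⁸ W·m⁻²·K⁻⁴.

At steady state, absorbed solar power + internal power = radiated power.
Absorbed: α·S·A_cross = 0.47·2300·0.9731 = 1052 W (cross-section 2rL).
Total input = 1052 + 505 = 1557 W.
Radiated: εσ·A_surf·T⁴ with A_surf = 2πrL = 3.057 m².
T⁴ = 1557/(0.55·5.67×10⁻⁸·3.057) = 1.633×10¹⁰ K⁴.

T ≈ 357 K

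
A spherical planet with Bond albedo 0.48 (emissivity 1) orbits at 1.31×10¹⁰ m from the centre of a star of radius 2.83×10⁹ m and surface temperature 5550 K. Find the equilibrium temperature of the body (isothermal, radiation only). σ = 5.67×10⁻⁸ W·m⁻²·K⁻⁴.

The star's surface emits σT_*⁴; at distance d the flux is S = σT_*⁴(R_*/d)².
S = 5.67×10⁻⁸·(5550)⁴·(2.83×10⁹/1.31×10¹⁰)² = 2.511×10⁶ W/m².
For an isothermal sphere T⁴ = (1−a)S/(4σ) = 5.756×10¹² K⁴.

T ≈ 1550 K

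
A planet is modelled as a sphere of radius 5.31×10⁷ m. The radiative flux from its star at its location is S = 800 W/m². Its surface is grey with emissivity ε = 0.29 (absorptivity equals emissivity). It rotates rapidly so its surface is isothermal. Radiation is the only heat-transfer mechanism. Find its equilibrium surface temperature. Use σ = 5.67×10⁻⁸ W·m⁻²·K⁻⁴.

At equilibrium, absorbed power = emitted power.
Absorbing cross-section = πr² = 8.858×10¹⁵ m²; emitting surface = 4πr² = 3.543×10¹⁶ m² (ratio 4).
εS·A_cross = εσ·A_surf·T⁴  ⇒  T⁴ = S/(4σ)   (ε cancels).
T⁴ = 800/(4·5.67×10⁻⁸) = 3.527×10⁹ K⁴.
T = (3.527×10⁹)^(1/4).

T ≈ 244 K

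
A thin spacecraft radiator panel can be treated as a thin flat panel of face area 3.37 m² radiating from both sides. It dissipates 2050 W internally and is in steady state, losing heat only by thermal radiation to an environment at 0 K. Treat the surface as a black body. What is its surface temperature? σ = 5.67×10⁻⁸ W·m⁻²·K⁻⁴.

Steady state: internal power = radiated power, P = εσA T⁴.
Radiating area A = 2·3.37 = 6.740 m².
T⁴ = P/(εσA) = 2050/(1.0·5.67×10⁻⁸·6.740) = 5.364×10⁹ K⁴.
T = (5.364×10⁹)^(1/4).

T ≈ 271 K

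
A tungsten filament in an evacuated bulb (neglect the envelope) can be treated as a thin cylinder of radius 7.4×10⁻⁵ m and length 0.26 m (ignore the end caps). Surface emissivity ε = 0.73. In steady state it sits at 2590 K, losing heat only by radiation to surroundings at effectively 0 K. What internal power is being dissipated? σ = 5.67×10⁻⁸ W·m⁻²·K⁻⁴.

Steady state: P = εσA T⁴.
A = 2πrL = 1.209×10⁻⁴ m²; T⁴ = (2590)⁴ = 4.500×10¹³ K⁴.
P = 0.73 × 5.67×10⁻⁸ × 1.209×10⁻⁴ × 4.500×10¹³.

P ≈ 225 W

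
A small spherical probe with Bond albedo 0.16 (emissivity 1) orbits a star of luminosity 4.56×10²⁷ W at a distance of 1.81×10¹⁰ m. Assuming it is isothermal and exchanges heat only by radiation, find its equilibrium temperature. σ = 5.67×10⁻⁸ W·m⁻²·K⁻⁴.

First find the stellar flux at distance d: S = L/(4πd²) = 4.56×10²⁷/(4π·(1.81×10¹⁰)²) = 1.108×10⁶ W/m².
For an isothermal sphere, absorbed (1−a)S·πr² = emitted σ·4πr²·T⁴, so T⁴ = (1−a)S/(4σ).
T⁴ = 0.840·1.108×10⁶/(4·5.67×10⁻⁸) = 4.102×10¹² K⁴.

T ≈ 1420 K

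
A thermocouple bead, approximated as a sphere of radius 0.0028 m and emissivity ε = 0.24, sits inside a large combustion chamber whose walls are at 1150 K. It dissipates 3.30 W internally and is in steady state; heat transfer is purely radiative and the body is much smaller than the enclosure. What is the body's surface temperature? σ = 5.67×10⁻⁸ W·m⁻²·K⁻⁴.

For a small grey body in a large enclosure, net radiated power = εσA(T⁴ − T_w⁴).
Steady state: P = εσA(T⁴ − T_w⁴) with A = 4πr² = 9.852×10⁻⁵ m².
T⁴ = P/(εσA) + T_w⁴ = 3.30/(0.24·5.67×10⁻⁸·9.852×10⁻⁵) + (1150)⁴
    = 2.461×10¹² + 1.749×10¹² = 4.210×10¹² K⁴.

T ≈ 1430 K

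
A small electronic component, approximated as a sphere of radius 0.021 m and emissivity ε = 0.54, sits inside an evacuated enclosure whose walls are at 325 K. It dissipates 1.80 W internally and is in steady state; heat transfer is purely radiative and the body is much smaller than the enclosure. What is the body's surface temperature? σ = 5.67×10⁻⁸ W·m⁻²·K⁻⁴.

For a small grey body in a large enclosure, net radiated power = εσA(T⁴ − T_w⁴).
Steady state: P = εσA(T⁴ − T_w⁴) with A = 4πr² = 0.005542 m².
T⁴ = P/(εσA) + T_w⁴ = 1.80/(0.54·5.67×10⁻⁸·0.005542) + (325)⁴
    = 1.061×10¹⁰ + 1.116×10¹⁰ = 2.176×10¹⁰ K⁴.

T ≈ 384 K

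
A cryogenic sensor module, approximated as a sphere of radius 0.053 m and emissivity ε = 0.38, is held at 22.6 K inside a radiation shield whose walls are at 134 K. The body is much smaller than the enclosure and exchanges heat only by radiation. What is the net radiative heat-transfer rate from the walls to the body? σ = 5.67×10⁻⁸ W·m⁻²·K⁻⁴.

For a small grey body in a large enclosure: P_net = εσA(T_body⁴ − T_wall⁴).
A = 4πr² = 0.03530 m²; T_body⁴ − T_wall⁴ = 2.609×10⁵ − 3.224×10⁸ = -3.222×10⁸ K⁴.
|P_net| = 0.38·5.67×10⁻⁸·0.03530·3.222×10⁸.

P_net ≈ 0.245 W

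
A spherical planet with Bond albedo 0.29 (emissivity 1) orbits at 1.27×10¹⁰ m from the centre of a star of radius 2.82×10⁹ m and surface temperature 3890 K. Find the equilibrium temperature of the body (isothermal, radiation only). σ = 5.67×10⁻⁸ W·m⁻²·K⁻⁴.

The star's surface emits σT_*⁴; at distance d the flux is S = σT_*⁴(R_*/d)².
S = 5.67×10⁻⁸·(3890)⁴·(2.82×10⁹/1.27×10¹⁰)² = 6.401×10⁵ W/m².
For an isothermal sphere T⁴ = (1−a)S/(4σ) = 2.004×10¹² K⁴.

T ≈ 1190 K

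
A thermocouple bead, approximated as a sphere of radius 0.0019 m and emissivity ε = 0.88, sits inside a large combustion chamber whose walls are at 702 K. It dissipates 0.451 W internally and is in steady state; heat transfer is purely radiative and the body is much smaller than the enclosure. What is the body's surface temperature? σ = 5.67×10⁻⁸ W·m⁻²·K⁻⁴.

T ≈ 815 K

For a small grey body in a large enclosure, net radiated power = εσA(T⁴ − T_w⁴).
Steady state: P = εσA(T⁴ − T_w⁴) with A = 4πr² = 4.536×10⁻⁵ m².
T⁴ = P/(εσA) + T_w⁴ = 0.451/(0.88·5.67×10⁻⁸·4.536×10⁻⁵) + (702)⁴
    = 1.992×10¹¹ + 2.429×10¹¹ = 4.421×10¹¹ K⁴.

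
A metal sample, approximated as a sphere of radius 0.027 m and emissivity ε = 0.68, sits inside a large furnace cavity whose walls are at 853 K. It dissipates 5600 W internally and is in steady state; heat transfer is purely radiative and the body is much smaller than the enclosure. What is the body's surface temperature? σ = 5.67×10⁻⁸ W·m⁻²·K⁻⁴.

For a small grey body in a large enclosure, net radiated power = εσA(T⁴ − T_w⁴).
Steady state: P = εσA(T⁴ − T_w⁴) with A = 4πr² = 0.009161 m².
T⁴ = P/(εσA) + T_w⁴ = 5600/(0.68·5.67×10⁻⁸·0.009161) + (853)⁴
    = 1.585×10¹³ + 5.294×10¹¹ = 1.638×10¹³ K⁴.

T ≈ 2010 K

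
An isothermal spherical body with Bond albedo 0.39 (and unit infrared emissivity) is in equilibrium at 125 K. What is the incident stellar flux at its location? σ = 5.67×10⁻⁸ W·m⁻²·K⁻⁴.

S ≈ 90.8 W/m²

(1−a)S·πr² = σ·4πr²·T⁴ ⇒ S = 4σT⁴/(1−a).
S = 4·5.67×10⁻⁸·2.441×10⁸/0.610.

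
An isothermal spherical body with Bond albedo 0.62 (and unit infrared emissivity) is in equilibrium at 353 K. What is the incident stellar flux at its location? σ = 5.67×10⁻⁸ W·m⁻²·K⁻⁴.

S ≈ 9270 W/m²

(1−a)S·πr² = σ·4πr²·T⁴ ⇒ S = 4σT⁴/(1−a).
S = 4·5.67×10⁻⁸·1.553×10¹⁰/0.380.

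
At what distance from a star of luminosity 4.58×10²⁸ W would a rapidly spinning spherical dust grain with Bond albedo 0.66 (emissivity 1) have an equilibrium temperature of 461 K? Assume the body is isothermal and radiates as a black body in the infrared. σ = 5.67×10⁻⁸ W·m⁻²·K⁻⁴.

For an isothermal black-emitting sphere, (1−a)S·πr² = σ·4πr²·T⁴ ⇒ S = 4σT⁴/(1−a).
S = 4·5.67×10⁻⁸·(461)⁴/0.340 = 30130 W/m².
Flux falls as S = L/(4πd²), so d = √(L/(4πS)) = √(4.58×10²⁸/(4π·30130)).

d ≈ 3.48×10¹¹ m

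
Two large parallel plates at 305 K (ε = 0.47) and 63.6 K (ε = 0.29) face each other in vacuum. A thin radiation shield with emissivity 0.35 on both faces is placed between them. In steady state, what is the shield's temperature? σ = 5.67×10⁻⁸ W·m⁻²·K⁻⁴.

T_s ≈ 265 K

In steady state the net flux on the hot side equals that on the cold side.
σ(T₁⁴−T_s⁴)/D₁ = σ(T_s⁴−T₂⁴)/D₂, with D₁ = 1/ε₁+1/ε_s−1 = 3.985, D₂ = 1/ε_s+1/ε₂−1 = 5.305.
Solve for T_s⁴: T_s⁴ = (D₂·T₁⁴ + D₁·T₂⁴)/(D₁+D₂) = 4.949×10⁹ K⁴.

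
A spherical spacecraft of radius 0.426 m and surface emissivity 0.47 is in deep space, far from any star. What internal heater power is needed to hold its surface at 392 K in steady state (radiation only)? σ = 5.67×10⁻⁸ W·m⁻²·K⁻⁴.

P = εσ·4πr²·T⁴.
4πr² = 2.280 m²; T⁴ = 2.361×10¹⁰ K⁴.
P = 0.47·5.67×10⁻⁸·2.280·2.361×10¹⁰.

P ≈ 1440 W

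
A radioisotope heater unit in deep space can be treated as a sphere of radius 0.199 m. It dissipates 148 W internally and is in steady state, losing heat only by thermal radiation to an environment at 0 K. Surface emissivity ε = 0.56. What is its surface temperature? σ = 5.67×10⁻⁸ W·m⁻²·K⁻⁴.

T ≈ 311 K

Steady state: internal power = radiated power, P = εσA T⁴.
Radiating area A = 4πr² = 0.4976 m².
T⁴ = P/(εσA) = 148/(0.56·5.67×10⁻⁸·0.4976) = 9.366×10⁹ K⁴.
T = (9.366×10⁹)^(1/4).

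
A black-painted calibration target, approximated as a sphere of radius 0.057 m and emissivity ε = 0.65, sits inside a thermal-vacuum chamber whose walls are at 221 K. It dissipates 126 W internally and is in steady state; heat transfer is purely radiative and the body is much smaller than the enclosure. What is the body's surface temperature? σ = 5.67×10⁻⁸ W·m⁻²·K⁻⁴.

For a small grey body in a large enclosure, net radiated power = εσA(T⁴ − T_w⁴).
Steady state: P = εσA(T⁴ − T_w⁴) with A = 4πr² = 0.04083 m².
T⁴ = P/(εσA) + T_w⁴ = 126/(0.65·5.67×10⁻⁸·0.04083) + (221)⁴
    = 8.374×10¹⁰ + 2.385×10⁹ = 8.612×10¹⁰ K⁴.

T ≈ 542 K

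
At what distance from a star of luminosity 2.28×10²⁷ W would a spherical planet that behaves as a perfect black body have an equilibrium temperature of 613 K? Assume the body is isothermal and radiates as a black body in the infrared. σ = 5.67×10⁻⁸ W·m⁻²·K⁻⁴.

d ≈ 7.53×10¹⁰ m

For an isothermal black-emitting sphere, (1−a)S·πr² = σ·4πr²·T⁴ ⇒ S = 4σT⁴/(1−a).
S = 4·5.67×10⁻⁸·(613)⁴/1.00 = 32020 W/m².
Flux falls as S = L/(4πd²), so d = √(L/(4πS)) = √(2.28×10²⁷/(4π·32020)).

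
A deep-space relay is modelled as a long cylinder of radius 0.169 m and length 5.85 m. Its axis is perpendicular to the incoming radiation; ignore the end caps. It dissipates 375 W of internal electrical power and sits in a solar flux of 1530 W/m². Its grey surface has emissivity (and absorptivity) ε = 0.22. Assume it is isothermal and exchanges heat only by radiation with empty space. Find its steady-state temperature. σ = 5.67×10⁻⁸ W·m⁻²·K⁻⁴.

At steady state, absorbed solar power + internal power = radiated power.
Absorbed: α·S·A_cross = 0.22·1530·1.977 = 665.6 W (cross-section 2rL).
Total input = 665.6 + 375 = 1041 W.
Radiated: εσ·A_surf·T⁴ with A_surf = 2πrL = 6.212 m².
T⁴ = 1041/(0.22·5.67×10⁻⁸·6.212) = 1.343×10¹⁰ K⁴.

T ≈ 340 K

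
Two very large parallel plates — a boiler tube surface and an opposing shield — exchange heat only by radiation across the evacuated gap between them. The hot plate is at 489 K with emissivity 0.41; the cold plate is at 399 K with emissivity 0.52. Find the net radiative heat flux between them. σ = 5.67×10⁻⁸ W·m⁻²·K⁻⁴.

q ≈ 537 W/m²

For two infinite grey parallel plates, q = σ(T₁⁴ − T₂⁴)/(1/ε₁ + 1/ε₂ − 1).
T₁⁴ − T₂⁴ = 5.718×10¹⁰ − 2.534×10¹⁰ = 3.183×10¹⁰ K⁴.
1/ε₁ + 1/ε₂ − 1 = 2.439 + 1.923 − 1 = 3.362.
q = 5.67×10⁻⁸ × 3.183×10¹⁰ / 3.362.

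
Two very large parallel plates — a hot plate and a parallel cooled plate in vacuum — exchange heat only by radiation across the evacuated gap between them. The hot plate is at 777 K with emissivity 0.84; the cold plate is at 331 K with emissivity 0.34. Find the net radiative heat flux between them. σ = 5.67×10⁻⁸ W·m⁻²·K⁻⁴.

q ≈ 6380 W/m²

For two infinite grey parallel plates, q = σ(T₁⁴ − T₂⁴)/(1/ε₁ + 1/ε₂ − 1).
T₁⁴ − T₂⁴ = 3.645×10¹¹ − 1.200×10¹⁰ = 3.525×10¹¹ K⁴.
1/ε₁ + 1/ε₂ − 1 = 1.190 + 2.941 − 1 = 3.132.
q = 5.67×10⁻⁸ × 3.525×10¹¹ / 3.132.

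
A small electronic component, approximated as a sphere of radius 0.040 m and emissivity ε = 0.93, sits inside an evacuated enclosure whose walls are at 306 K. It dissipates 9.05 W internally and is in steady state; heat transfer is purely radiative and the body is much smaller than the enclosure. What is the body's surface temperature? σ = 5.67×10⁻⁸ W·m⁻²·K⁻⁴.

T ≈ 363 K

For a small grey body in a large enclosure, net radiated power = εσA(T⁴ − T_w⁴).
Steady state: P = εσA(T⁴ − T_w⁴) with A = 4πr² = 0.02011 m².
T⁴ = P/(εσA) + T_w⁴ = 9.05/(0.93·5.67×10⁻⁸·0.02011) + (306)⁴
    = 8.536×10⁹ + 8.768×10⁹ = 1.730×10¹⁰ K⁴.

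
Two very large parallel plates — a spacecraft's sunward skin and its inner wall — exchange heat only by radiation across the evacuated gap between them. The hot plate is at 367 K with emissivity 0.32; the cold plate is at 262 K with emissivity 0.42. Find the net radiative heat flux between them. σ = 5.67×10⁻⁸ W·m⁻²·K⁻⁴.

q ≈ 169 W/m²

For two infinite grey parallel plates, q = σ(T₁⁴ − T₂⁴)/(1/ε₁ + 1/ε₂ − 1).
T₁⁴ − T₂⁴ = 1.814×10¹⁰ − 4.712×10⁹ = 1.343×10¹⁰ K⁴.
1/ε₁ + 1/ε₂ − 1 = 3.125 + 2.381 − 1 = 4.506.
q = 5.67×10⁻⁸ × 1.343×10¹⁰ / 4.506.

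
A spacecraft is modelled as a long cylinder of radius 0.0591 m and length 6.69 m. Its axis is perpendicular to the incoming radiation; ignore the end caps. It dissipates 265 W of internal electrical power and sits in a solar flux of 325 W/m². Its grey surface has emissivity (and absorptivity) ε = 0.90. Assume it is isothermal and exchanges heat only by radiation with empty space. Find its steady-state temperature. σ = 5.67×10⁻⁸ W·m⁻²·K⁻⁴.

T ≈ 250 K

At steady state, absorbed solar power + internal power = radiated power.
Absorbed: α·S·A_cross = 0.90·325·0.7908 = 231.3 W (cross-section 2rL).
Total input = 231.3 + 265 = 496.3 W.
Radiated: εσ·A_surf·T⁴ with A_surf = 2πrL = 2.484 m².
T⁴ = 496.3/(0.90·5.67×10⁻⁸·2.484) = 3.915×10⁹ K⁴.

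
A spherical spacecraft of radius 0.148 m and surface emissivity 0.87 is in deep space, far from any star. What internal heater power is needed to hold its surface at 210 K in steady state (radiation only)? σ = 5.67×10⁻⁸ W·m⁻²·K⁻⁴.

P ≈ 26.4 W

P = εσ·4πr²·T⁴.
4πr² = 0.2753 m²; T⁴ = 1.945×10⁹ K⁴.
P = 0.87·5.67×10⁻⁸·0.2753·1.945×10⁹.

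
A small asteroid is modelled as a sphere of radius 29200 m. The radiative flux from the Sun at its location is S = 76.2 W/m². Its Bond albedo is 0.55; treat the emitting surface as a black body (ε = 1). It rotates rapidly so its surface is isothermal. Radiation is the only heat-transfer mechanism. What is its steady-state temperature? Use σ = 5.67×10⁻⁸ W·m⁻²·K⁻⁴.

T ≈ 111 K

At equilibrium, absorbed power = emitted power.
Absorbing cross-section = πr² = 2.679×10⁹ m²; emitting surface = 4πr² = 1.071×10¹⁰ m² (ratio 4).
(1−a)S·A_cross = εσ·A_surf·T⁴  ⇒  T⁴ = (1−a)S/(4σ).
T⁴ = 0.450·76.2/(4·5.67×10⁻⁸) = 1.512×10⁸ K⁴.
T = (1.512×10⁸)^(1/4).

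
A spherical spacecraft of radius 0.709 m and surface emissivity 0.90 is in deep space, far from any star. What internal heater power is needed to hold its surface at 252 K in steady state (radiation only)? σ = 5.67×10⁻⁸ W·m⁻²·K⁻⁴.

P ≈ 1300 W

P = εσ·4πr²·T⁴.
4πr² = 6.317 m²; T⁴ = 4.033×10⁹ K⁴.
P = 0.90·5.67×10⁻⁸·6.317·4.033×10⁹.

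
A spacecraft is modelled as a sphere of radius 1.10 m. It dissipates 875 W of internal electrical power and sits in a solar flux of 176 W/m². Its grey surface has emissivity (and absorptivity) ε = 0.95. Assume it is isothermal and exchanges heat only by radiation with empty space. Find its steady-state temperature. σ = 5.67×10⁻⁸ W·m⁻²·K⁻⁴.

T ≈ 207 K

At steady state, absorbed solar power + internal power = radiated power.
Absorbed: α·S·A_cross = 0.95·176·3.801 = 635.6 W (cross-section πr²).
Total input = 635.6 + 875 = 1511 W.
Radiated: εσ·A_surf·T⁴ with A_surf = 4πr² = 15.21 m².
T⁴ = 1511/(0.95·5.67×10⁻⁸·15.21) = 1.844×10⁹ K⁴.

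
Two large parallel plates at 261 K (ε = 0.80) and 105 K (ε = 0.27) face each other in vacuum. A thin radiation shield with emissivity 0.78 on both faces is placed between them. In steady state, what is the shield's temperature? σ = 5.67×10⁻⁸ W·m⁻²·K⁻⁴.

In steady state the net flux on the hot side equals that on the cold side.
σ(T₁⁴−T_s⁴)/D₁ = σ(T_s⁴−T₂⁴)/D₂, with D₁ = 1/ε₁+1/ε_s−1 = 1.532, D₂ = 1/ε_s+1/ε₂−1 = 3.986.
Solve for T_s⁴: T_s⁴ = (D₂·T₁⁴ + D₁·T₂⁴)/(D₁+D₂) = 3.386×10⁹ K⁴.

T_s ≈ 241 K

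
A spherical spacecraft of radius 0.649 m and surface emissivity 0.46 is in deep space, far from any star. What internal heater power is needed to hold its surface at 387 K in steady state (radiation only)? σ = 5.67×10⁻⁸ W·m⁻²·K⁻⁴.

P ≈ 3100 W

P = εσ·4πr²·T⁴.
4πr² = 5.293 m²; T⁴ = 2.243×10¹⁰ K⁴.
P = 0.46·5.67×10⁻⁸·5.293·2.243×10¹⁰.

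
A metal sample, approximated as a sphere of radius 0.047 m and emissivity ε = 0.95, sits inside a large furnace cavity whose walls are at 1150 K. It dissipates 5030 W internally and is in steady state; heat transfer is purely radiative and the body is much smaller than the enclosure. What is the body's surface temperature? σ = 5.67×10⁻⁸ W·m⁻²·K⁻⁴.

T ≈ 1500 K

For a small grey body in a large enclosure, net radiated power = εσA(T⁴ − T_w⁴).
Steady state: P = εσA(T⁴ − T_w⁴) with A = 4πr² = 0.02776 m².
T⁴ = P/(εσA) + T_w⁴ = 5030/(0.95·5.67×10⁻⁸·0.02776) + (1150)⁴
    = 3.364×10¹² + 1.749×10¹² = 5.113×10¹² K⁴.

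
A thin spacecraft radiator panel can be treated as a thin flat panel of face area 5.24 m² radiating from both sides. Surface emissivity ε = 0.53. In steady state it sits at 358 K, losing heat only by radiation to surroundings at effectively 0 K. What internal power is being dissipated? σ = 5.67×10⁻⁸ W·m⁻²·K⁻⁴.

Steady state: P = εσA T⁴.
A = 2·5.24 = 10.48 m²; T⁴ = (358)⁴ = 1.643×10¹⁰ K⁴.
P = 0.53 × 5.67×10⁻⁸ × 10.48 × 1.643×10¹⁰.

P ≈ 5170 W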